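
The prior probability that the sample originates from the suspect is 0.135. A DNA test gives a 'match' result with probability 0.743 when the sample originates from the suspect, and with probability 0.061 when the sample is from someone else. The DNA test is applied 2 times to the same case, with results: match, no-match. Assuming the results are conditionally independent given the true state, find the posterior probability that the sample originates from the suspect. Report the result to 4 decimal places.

With H the event that the sample originates from the suspect, the joint likelihood of the observed sequence is P(data|H) = 0.743·0.257 = 0.19095 and P(data|¬H) = 0.061·0.939 = 0.057279.
Bayes: P(H|data) = 0.135·0.19095 / (0.135·0.19095 + 0.865·0.057279) = 0.025778/0.075325 = 0.3422.

Posterior P(H) ≈ 0.3422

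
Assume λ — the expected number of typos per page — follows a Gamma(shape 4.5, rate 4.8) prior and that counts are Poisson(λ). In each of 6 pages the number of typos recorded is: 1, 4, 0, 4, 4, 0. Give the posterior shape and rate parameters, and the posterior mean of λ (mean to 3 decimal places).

The Poisson likelihood adds the total count to the shape and the number of exposure periods to the rate. Here ∑xᵢ = 13 and n = 6, so shape 4.5→17.5 and rate 4.8→10.8.
Posterior mean = shape/rate = 17.5/10.8 = 1.620.

Posterior: Gamma(shape=17.5, rate=10.8); mean ≈ 1.620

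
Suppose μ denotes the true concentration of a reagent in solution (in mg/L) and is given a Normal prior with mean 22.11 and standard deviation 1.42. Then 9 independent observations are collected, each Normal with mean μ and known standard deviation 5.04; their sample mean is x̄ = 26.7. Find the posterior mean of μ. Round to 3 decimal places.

With known σ, the Normal prior is conjugate. Weight on the data is w = (n/σ²)/(n/σ² + 1/τ₀²) = 0.354308/(0.354308+0.495933) = 0.41671.
Posterior mean = w·x̄ + (1−w)·μ₀ = 0.41671·26.7 + 0.58329·22.11 = 24.023.

Posterior mean ≈ 24.023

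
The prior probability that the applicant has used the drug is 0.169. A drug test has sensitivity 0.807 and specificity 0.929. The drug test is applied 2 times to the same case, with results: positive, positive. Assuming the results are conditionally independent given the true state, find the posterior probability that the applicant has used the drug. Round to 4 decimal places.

Posterior P(H) ≈ 0.9633

With H the event that the applicant has used the drug, the joint likelihood of the observed sequence is P(data|H) = 0.807·0.807 = 0.65125 and P(data|¬H) = 0.071·0.071 = 0.0050410.
Bayes: P(H|data) = 0.169·0.65125 / (0.169·0.65125 + 0.831·0.0050410) = 0.11006/0.11425 = 0.9633.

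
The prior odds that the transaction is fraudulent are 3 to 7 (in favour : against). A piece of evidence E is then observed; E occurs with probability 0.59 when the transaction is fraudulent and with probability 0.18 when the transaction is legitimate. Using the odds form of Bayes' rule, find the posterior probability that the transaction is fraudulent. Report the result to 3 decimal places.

Posterior probability ≈ 0.584

Prior odds = 3/7 = 0.42857.
Likelihood ratio for E = 0.59/0.18 = 3.2778.
Posterior odds = prior odds × LR = 1.4048.
Posterior probability = odds/(1+odds) = 1.4048/2.4048 = 0.584.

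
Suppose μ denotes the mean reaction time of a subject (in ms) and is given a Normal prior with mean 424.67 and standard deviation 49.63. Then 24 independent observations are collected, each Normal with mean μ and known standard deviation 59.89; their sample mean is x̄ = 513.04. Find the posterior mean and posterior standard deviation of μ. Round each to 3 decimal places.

Prior precision 1/τ₀² = 1/49.63² = 0.00040599; data precision n/σ² = 24/59.89² = 0.00669118.
Posterior precision = 0.00040599 + 0.00669118 = 0.00709716, giving posterior SD = 1/√0.00709716 = 11.870.
Posterior mean = (0.00040599·424.67 + 0.00669118·513.04) / 0.00709716 = 507.985.

Posterior mean ≈ 507.985; posterior SD ≈ 11.870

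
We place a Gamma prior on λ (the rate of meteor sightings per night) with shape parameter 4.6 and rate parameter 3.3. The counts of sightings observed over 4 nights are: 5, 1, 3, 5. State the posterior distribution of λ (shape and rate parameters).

The Poisson likelihood adds the total count to the shape and the number of exposure periods to the rate. Here ∑xᵢ = 14 and n = 4, so shape 4.6→18.6 and rate 3.3→7.3.

Posterior: Gamma(shape=18.6, rate=7.3)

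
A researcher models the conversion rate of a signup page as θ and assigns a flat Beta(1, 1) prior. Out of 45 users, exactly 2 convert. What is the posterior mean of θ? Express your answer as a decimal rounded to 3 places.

The binomial likelihood is conjugate to the Beta prior: with 2 successes and 43 failures, the posterior is Beta(1+2, 1+43) = Beta(3, 44).
Posterior mean = α/(α+β) = 3/47 = 0.064.

Posterior mean ≈ 0.064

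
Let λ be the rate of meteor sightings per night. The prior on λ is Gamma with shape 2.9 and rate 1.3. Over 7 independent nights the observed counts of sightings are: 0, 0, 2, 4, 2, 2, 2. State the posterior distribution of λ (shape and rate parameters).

Posterior: Gamma(shape=14.9, rate=8.3)

The Poisson likelihood adds the total count to the shape and the number of exposure periods to the rate. Here ∑xᵢ = 12 and n = 7, so shape 2.9→14.9 and rate 1.3→8.3.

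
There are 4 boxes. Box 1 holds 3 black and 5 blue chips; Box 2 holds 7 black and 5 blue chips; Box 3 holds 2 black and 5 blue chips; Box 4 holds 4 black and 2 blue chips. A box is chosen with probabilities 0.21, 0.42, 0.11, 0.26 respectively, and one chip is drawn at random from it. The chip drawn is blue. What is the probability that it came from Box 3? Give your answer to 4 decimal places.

Posterior probability ≈ 0.1666

P(blue|Box 1) = 0.625; P(blue|Box 2) = 0.4167; P(blue|Box 3) = 0.7143; P(blue|Box 4) = 0.3333.
Prior × likelihood for each source: 0.21·0.625=0.1313, 0.42·0.4167=0.1750, 0.11·0.7143=0.07857, 0.26·0.3333=0.08667. Summing gives P(blue) = 0.47149.
P(Box 3 | blue) = 0.07857 / 0.47149 = 0.1666.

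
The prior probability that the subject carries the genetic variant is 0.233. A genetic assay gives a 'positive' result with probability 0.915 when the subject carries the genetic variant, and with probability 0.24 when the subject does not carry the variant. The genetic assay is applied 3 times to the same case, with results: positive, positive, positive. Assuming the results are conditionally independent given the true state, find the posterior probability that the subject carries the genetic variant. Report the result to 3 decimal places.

Posterior P(H) ≈ 0.944

Let H be the event that the subject carries the genetic variant; start with P(H) = 0.233. P('positive'|H) = 0.915, P('positive'|¬H) = 0.24.
Update on result 1 ('positive'): P(H) ← 0.915·0.2330 / (0.915·0.2330 + 0.24·0.7670) = 0.21320/0.39728 = 0.5366.
Update on result 2 ('positive'): P(H) ← 0.915·0.5366 / (0.915·0.5366 + 0.24·0.4634) = 0.49103/0.60223 = 0.8153.
Update on result 3 ('positive'): P(H) ← 0.915·0.8153 / (0.915·0.8153 + 0.24·0.1847) = 0.74604/0.79036 = 0.9439.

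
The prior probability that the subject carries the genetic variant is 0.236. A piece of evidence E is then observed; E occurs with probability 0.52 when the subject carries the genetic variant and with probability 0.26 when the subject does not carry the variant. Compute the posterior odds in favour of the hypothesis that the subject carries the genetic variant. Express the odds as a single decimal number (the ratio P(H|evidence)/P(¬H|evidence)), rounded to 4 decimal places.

Prior odds = 0.236/(1−0.236) = 0.30890. In log-odds, ln(0.30890) = -1.1747.
Add log likelihood ratio: ln(2.0000) = 0.69315.
Posterior log-odds = -0.48159, so posterior odds = exp(-0.48159) = 0.61780.

Posterior odds ≈ 0.6178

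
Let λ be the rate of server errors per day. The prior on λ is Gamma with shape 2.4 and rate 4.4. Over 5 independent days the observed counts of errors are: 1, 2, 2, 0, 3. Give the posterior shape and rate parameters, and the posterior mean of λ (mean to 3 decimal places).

Posterior: Gamma(shape=10.4, rate=9.4); mean ≈ 1.106

Total count ∑xᵢ = 8 over n = 5 days.
Gamma is conjugate to the Poisson likelihood: posterior is Gamma(shape = 2.4+8 = 10.4, rate = 4.4+5 = 9.4).
E[λ | data] = 10.4/9.4 = 1.106.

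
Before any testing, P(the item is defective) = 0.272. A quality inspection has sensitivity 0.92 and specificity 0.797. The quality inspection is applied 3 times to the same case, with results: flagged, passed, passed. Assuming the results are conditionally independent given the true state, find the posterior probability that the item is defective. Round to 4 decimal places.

With H the event that the item is defective, the joint likelihood of the observed sequence is P(data|H) = 0.92·0.08·0.08 = 0.0058880 and P(data|¬H) = 0.203·0.797·0.797 = 0.12895.
Bayes: P(H|data) = 0.272·0.0058880 / (0.272·0.0058880 + 0.728·0.12895) = 0.0016015/0.095475 = 0.0168.

Posterior P(H) ≈ 0.0168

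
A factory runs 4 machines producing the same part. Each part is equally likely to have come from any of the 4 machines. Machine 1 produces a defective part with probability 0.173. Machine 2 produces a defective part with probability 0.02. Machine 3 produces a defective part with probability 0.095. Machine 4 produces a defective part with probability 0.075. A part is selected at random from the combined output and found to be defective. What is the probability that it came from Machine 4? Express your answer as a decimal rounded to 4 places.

Tabulate prior·likelihood by source: [1] prior 0.25, lik 0.173, product 0.04325; [2] prior 0.25, lik 0.02, product 0.005000; [3] prior 0.25, lik 0.095, product 0.02375; [4] prior 0.25, lik 0.075, product 0.01875.
Normalizing constant = 0.090750; the posterior for Machine 4 is its product over the sum, 0.01875/0.090750 = 0.2066.

Posterior probability ≈ 0.2066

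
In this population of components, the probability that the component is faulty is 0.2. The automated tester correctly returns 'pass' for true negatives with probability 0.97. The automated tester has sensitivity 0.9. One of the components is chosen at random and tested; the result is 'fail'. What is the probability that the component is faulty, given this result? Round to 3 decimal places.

Write H for 'the component is faulty'. Prior odds H:¬H = 0.2/0.8 = 0.25000. For the 'fail' outcome, the likelihood ratio is 0.9/0.03 = 30.000.
Posterior odds = 0.25000 × 30.000 = 7.5000, so P(H|E) = 7.5000/(1+7.5000) = 0.882.

P(H | E) ≈ 0.882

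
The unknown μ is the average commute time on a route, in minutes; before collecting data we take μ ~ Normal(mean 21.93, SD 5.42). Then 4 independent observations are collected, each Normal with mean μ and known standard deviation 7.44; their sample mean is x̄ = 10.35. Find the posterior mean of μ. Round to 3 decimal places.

With known σ, the Normal prior is conjugate. Weight on the data is w = (n/σ²)/(n/σ² + 1/τ₀²) = 0.0722627/(0.0722627+0.0340409) = 0.67978.
Posterior mean = w·x̄ + (1−w)·μ₀ = 0.67978·10.35 + 0.32022·21.93 = 14.058.

Posterior mean ≈ 14.058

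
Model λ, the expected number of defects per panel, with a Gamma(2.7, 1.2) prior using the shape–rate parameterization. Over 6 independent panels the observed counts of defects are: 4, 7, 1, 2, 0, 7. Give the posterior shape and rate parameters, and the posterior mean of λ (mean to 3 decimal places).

Total count ∑xᵢ = 21 over n = 6 panels.
Gamma is conjugate to the Poisson likelihood: posterior is Gamma(shape = 2.7+21 = 23.7, rate = 1.2+6 = 7.2).
Posterior mean = shape/rate = 23.7/7.2 = 3.292.

Posterior: Gamma(shape=23.7, rate=7.2); mean ≈ 3.292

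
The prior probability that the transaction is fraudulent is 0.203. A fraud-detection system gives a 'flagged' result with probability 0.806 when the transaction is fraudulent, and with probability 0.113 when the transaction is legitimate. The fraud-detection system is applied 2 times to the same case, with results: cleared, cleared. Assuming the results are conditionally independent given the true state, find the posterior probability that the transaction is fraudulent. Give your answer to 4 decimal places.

With H the event that the transaction is fraudulent, the joint likelihood of the observed sequence is P(data|H) = 0.194·0.194 = 0.037636 and P(data|¬H) = 0.887·0.887 = 0.78677.
Bayes: P(H|data) = 0.203·0.037636 / (0.203·0.037636 + 0.797·0.78677) = 0.0076401/0.63470 = 0.0120.

Posterior P(H) ≈ 0.0120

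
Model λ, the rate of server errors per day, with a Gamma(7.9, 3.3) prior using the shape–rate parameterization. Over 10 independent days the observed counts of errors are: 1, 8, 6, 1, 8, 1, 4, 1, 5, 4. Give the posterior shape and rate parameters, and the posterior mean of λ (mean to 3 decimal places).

Posterior: Gamma(shape=46.9, rate=13.3); mean ≈ 3.526

Total count ∑xᵢ = 39 over n = 10 days.
Gamma is conjugate to the Poisson likelihood: posterior is Gamma(shape = 7.9+39 = 46.9, rate = 3.3+10 = 13.3).
E[λ | data] = 46.9/13.3 = 3.526.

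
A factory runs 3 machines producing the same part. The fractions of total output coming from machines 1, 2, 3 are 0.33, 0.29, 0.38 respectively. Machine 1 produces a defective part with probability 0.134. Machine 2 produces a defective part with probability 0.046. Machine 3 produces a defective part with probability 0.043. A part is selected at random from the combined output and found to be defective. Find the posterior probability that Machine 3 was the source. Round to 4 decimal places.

Posterior probability ≈ 0.2211

Tabulate prior·likelihood by source: [1] prior 0.33, lik 0.134, product 0.04422; [2] prior 0.29, lik 0.046, product 0.01334; [3] prior 0.38, lik 0.043, product 0.01634.
Normalizing constant = 0.073900; the posterior for Machine 3 is its product over the sum, 0.01634/0.073900 = 0.2211.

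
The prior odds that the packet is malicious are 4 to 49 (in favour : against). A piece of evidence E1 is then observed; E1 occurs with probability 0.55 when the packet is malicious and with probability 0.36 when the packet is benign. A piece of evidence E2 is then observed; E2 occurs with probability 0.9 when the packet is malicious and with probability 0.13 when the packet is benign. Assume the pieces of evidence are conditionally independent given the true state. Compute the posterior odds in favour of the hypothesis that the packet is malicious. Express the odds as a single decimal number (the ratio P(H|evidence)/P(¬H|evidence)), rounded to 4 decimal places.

Posterior odds ≈ 0.8634

Prior odds = 4/49 = 0.081633. In log-odds, ln(0.081633) = -2.5055.
Add log likelihood ratios: ln(1.5278) + ln(6.9231) = 2.3587.
Posterior log-odds = -0.14685, so posterior odds = exp(-0.14685) = 0.86342.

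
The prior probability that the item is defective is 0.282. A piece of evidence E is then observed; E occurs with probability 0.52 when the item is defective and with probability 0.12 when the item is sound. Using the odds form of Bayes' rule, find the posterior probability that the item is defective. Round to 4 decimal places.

Posterior probability ≈ 0.6299

Prior odds = 0.282/(1−0.282) = 0.39276. In log-odds, ln(0.39276) = -0.93456.
Add log likelihood ratio: ln(4.3333) = 1.4663.
Posterior log-odds = 0.53177, so posterior odds = exp(0.53177) = 1.7019. Converting, P(H|E) = 1.7019/2.7019 = 0.6299.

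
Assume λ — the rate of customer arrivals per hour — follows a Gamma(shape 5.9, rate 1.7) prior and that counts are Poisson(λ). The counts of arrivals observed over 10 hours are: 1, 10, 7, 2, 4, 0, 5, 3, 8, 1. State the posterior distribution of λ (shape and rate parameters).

Posterior: Gamma(shape=46.9, rate=11.7)

The Poisson likelihood adds the total count to the shape and the number of exposure periods to the rate. Here ∑xᵢ = 41 and n = 10, so shape 5.9→46.9 and rate 1.7→11.7.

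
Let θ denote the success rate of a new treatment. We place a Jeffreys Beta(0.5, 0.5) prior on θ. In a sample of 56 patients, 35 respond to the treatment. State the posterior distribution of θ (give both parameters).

Posterior: Beta(35.5, 21.5)

The binomial likelihood is conjugate to the Beta prior: with 35 successes and 21 failures, the posterior is Beta(0.5+35, 0.5+21) = Beta(35.5, 21.5).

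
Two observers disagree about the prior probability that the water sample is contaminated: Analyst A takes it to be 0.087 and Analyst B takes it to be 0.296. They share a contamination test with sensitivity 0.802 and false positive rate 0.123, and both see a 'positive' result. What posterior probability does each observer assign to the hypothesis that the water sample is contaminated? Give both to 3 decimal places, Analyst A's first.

The likelihood ratio for a 'positive' result is 0.802/0.123 = 6.5203.
Analyst A: prior odds 0.087/0.913 = 0.095290; posterior odds 0.62132; posterior probability 0.383.
Analyst B: prior odds 0.296/0.704 = 0.42045; posterior odds 2.7415; posterior probability 0.733.

Analyst A: 0.383; Analyst B: 0.733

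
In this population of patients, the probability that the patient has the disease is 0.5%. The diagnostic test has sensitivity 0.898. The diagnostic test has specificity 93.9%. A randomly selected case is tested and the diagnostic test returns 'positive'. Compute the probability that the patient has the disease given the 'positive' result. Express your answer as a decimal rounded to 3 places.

Let H be the event that the patient has the disease. P(H) = 0.005, so P(¬H) = 0.995. With E the 'positive' result, P(E|H) = 0.898 and P(E|¬H) = 0.061.
P(E) = 0.898·0.005 + 0.061·0.995 = 0.0044900 + 0.060695 = 0.065185.
By Bayes' theorem, P(H|E) = 0.0044900 / 0.065185 = 0.069.

P(H | E) ≈ 0.069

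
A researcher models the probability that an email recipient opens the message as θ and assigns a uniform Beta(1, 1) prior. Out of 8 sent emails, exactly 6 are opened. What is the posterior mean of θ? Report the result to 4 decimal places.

The binomial likelihood is conjugate to the Beta prior: with 6 successes and 2 failures, the posterior is Beta(1+6, 1+2) = Beta(7, 3).
Posterior mean = α/(α+β) = 7/10 = 0.7000.

Posterior mean ≈ 0.7000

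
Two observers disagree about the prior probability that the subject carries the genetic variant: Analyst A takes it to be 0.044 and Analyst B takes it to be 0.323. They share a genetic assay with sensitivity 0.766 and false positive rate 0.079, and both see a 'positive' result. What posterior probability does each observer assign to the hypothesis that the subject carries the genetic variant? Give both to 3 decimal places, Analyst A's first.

The likelihood ratio for a 'positive' result is 0.766/0.079 = 9.6962.
Analyst A: prior odds 0.044/0.956 = 0.046025; posterior odds 0.44627; posterior probability 0.309.
Analyst B: prior odds 0.323/0.677 = 0.47710; posterior odds 4.6261; posterior probability 0.822.

Analyst A: 0.309; Analyst B: 0.822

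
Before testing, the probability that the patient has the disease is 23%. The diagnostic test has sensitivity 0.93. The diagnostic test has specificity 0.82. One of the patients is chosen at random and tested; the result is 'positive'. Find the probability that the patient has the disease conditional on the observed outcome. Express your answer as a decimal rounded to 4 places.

Let H be the event that the patient has the disease. P(H) = 0.23, so P(¬H) = 0.77. With E the 'positive' result, P(E|H) = 0.93 and P(E|¬H) = 0.18.
P(E) = 0.93·0.23 + 0.18·0.77 = 0.21390 + 0.13860 = 0.35250.
By Bayes' theorem, P(H|E) = 0.21390 / 0.35250 = 0.6068.

P(H | E) ≈ 0.6068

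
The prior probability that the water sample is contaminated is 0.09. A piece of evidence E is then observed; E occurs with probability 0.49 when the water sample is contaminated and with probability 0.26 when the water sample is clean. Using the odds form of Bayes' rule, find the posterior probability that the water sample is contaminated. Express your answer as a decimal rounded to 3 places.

Prior odds = 0.09/(1−0.09) = 0.098901. In log-odds, ln(0.098901) = -2.3136.
Add log likelihood ratio: ln(1.8846) = 0.63372.
Posterior log-odds = -1.6799, so posterior odds = exp(-1.6799) = 0.18639. Converting, P(H|E) = 0.18639/1.1864 = 0.157.

Posterior probability ≈ 0.157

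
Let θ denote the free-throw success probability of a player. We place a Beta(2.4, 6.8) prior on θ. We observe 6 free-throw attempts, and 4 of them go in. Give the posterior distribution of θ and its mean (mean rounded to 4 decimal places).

Observing 4 successes and 2 failures updates Beta(2.4, 6.8) by adding the success and failure counts to the two shape parameters: α = 2.4+4 = 6.4, β = 6.8+2 = 8.8.
E[θ | data] = 6.4/(6.4+8.8) = 0.4211.

Posterior: Beta(6.4, 8.8); mean ≈ 0.4211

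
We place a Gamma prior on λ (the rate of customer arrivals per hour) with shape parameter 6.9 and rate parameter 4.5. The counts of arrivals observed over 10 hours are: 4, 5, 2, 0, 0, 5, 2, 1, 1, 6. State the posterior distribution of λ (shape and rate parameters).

The Poisson likelihood adds the total count to the shape and the number of exposure periods to the rate. Here ∑xᵢ = 26 and n = 10, so shape 6.9→32.9 and rate 4.5→14.5.

Posterior: Gamma(shape=32.9, rate=14.5)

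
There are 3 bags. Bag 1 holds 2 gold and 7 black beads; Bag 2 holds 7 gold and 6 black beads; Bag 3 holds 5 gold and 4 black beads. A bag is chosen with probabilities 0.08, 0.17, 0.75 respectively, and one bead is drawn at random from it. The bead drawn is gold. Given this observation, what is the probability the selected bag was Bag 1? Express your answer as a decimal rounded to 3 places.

Posterior probability ≈ 0.034

P(gold|Bag 1) = 0.2222; P(gold|Bag 2) = 0.5385; P(gold|Bag 3) = 0.5556.
Prior × likelihood for each source: 0.08·0.2222=0.01778, 0.17·0.5385=0.09154, 0.75·0.5556=0.4167. Summing gives P(gold) = 0.52598.
P(Bag 1 | gold) = 0.01778 / 0.52598 = 0.034.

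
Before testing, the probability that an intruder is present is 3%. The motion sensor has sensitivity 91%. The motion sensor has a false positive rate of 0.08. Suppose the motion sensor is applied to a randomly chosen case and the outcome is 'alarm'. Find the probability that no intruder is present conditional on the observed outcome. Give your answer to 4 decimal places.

P(¬H | E) ≈ 0.7398

Write H for 'an intruder is present'. Prior odds H:¬H = 0.03/0.97 = 0.030928. For the 'alarm' outcome, the likelihood ratio is 0.91/0.08 = 11.375.
Posterior odds = 0.030928 × 11.375 = 0.35180, so P(H|E) = 0.35180/(1+0.35180) = 0.2602. Then P(¬H|E) = 1 − 0.2602 = 0.7398.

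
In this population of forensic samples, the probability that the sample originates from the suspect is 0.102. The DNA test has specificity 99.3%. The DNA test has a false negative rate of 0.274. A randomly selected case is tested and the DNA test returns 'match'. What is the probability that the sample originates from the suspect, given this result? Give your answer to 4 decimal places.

P(H | E) ≈ 0.9218

Let H be the event that the sample originates from the suspect. P(H) = 0.102, so P(¬H) = 0.898. With E the 'match' result, P(E|H) = 0.726 and P(E|¬H) = 0.007.
P(E) = 0.726·0.102 + 0.007·0.898 = 0.074052 + 0.0062860 = 0.080338.
By Bayes' theorem, P(H|E) = 0.074052 / 0.080338 = 0.9218.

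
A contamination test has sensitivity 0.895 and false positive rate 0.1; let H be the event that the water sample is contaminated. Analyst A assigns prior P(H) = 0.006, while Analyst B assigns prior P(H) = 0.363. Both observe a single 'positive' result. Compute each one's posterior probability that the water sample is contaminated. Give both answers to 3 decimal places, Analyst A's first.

P('+'|H) = 0.895, P('+'|¬H) = 0.1.
Analyst A: numerator 0.895·0.006 = 0.0053700; evidence = 0.0053700+0.1·0.994 = 0.10477; posterior = 0.051.
Analyst B: numerator 0.895·0.363 = 0.32488; evidence = 0.32488+0.1·0.637 = 0.38858; posterior = 0.836.

Analyst A: 0.051; Analyst B: 0.836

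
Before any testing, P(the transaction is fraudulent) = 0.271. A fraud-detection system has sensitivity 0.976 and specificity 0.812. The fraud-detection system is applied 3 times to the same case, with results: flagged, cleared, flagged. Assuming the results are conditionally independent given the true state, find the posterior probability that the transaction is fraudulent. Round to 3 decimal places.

Posterior P(H) ≈ 0.228

With H the event that the transaction is fraudulent, the joint likelihood of the observed sequence is P(data|H) = 0.976·0.024·0.976 = 0.022862 and P(data|¬H) = 0.188·0.812·0.188 = 0.028699.
Bayes: P(H|data) = 0.271·0.022862 / (0.271·0.022862 + 0.729·0.028699) = 0.0061956/0.027117 = 0.2285.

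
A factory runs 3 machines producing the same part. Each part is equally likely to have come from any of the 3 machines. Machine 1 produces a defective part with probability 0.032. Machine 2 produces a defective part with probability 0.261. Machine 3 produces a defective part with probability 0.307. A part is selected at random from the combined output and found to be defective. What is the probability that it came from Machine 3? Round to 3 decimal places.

P(defective|M1) = 0.032; P(defective|M2) = 0.261; P(defective|M3) = 0.307.
Prior × likelihood for each source: 0.333333·0.032=0.01067, 0.333333·0.261=0.08700, 0.333333·0.307=0.1023. Summing gives P(defective) = 0.20000.
P(Machine 3 | defective) = 0.1023 / 0.20000 = 0.512.

Posterior probability ≈ 0.512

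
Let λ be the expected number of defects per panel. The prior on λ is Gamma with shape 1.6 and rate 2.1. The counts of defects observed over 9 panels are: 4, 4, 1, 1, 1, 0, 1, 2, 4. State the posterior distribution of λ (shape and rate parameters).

Total count ∑xᵢ = 18 over n = 9 panels.
Gamma is conjugate to the Poisson likelihood: posterior is Gamma(shape = 1.6+18 = 19.6, rate = 2.1+9 = 11.1).

Posterior: Gamma(shape=19.6, rate=11.1)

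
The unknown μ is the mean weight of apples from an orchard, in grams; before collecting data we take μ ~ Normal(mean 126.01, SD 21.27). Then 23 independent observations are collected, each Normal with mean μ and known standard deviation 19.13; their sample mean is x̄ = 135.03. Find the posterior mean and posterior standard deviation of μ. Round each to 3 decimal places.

Prior precision 1/τ₀² = 1/21.27² = 0.00221037; data precision n/σ² = 23/19.13² = 0.0628489.
Posterior precision = 0.00221037 + 0.0628489 = 0.0650593, giving posterior SD = 1/√0.0650593 = 3.921.
Posterior mean = (0.00221037·126.01 + 0.0628489·135.03) / 0.0650593 = 134.724.

Posterior mean ≈ 134.724; posterior SD ≈ 3.921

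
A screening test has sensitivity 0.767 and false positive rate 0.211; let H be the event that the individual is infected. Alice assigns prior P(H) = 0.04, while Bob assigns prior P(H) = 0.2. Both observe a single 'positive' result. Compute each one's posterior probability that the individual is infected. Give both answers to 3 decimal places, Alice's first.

The likelihood ratio for a 'positive' result is 0.767/0.211 = 3.6351.
Alice: prior odds 0.04/0.96 = 0.041667; posterior odds 0.15146; posterior probability 0.132.
Bob: prior odds 0.2/0.8 = 0.25000; posterior odds 0.90877; posterior probability 0.476.

Alice: 0.132; Bob: 0.476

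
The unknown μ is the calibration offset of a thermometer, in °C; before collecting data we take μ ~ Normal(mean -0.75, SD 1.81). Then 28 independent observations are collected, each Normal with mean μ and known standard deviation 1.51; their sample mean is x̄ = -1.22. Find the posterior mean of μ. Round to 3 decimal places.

With known σ, the Normal prior is conjugate. Weight on the data is w = (n/σ²)/(n/σ² + 1/τ₀²) = 12.2802/(12.2802+0.305241) = 0.97575.
Posterior mean = w·x̄ + (1−w)·μ₀ = 0.97575·-1.22 + 0.024254·-0.75 = -1.209.

Posterior mean ≈ -1.209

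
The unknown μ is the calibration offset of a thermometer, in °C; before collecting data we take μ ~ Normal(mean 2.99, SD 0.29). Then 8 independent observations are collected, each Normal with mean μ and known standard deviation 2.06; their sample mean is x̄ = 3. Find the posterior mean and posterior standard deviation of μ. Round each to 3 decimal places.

With known σ, the Normal prior is conjugate. Weight on the data is w = (n/σ²)/(n/σ² + 1/τ₀²) = 1.88519/(1.88519+11.8906) = 0.13685.
Posterior mean = w·x̄ + (1−w)·μ₀ = 0.13685·3 + 0.86315·2.99 = 2.991. Posterior variance = 1/(1.88519+11.8906) = 0.0725911, so SD = 0.269.

Posterior mean ≈ 2.991; posterior SD ≈ 0.269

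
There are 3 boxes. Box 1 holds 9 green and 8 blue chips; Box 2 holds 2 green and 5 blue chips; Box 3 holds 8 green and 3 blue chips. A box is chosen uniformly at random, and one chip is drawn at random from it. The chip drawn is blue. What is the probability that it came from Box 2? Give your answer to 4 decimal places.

Posterior probability ≈ 0.4900

Tabulate prior·likelihood by source: [1] prior 0.333333, lik 0.4706, product 0.1569; [2] prior 0.333333, lik 0.7143, product 0.2381; [3] prior 0.333333, lik 0.2727, product 0.09091.
Normalizing constant = 0.48587; the posterior for Box 2 is its product over the sum, 0.2381/0.48587 = 0.4900.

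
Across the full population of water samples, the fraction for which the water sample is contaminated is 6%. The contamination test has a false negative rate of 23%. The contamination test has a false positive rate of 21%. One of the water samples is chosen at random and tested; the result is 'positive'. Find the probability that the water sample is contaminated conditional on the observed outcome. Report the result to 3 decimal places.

Write H for 'the water sample is contaminated'. Prior odds H:¬H = 0.06/0.94 = 0.063830. For the 'positive' outcome, the likelihood ratio is 0.77/0.21 = 3.6667.
Posterior odds = 0.063830 × 3.6667 = 0.23404, so P(H|E) = 0.23404/(1+0.23404) = 0.190.

P(H | E) ≈ 0.190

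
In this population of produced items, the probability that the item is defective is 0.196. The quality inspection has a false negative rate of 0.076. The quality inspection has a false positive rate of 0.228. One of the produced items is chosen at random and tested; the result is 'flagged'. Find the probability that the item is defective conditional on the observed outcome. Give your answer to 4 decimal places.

Write H for 'the item is defective'. Prior odds H:¬H = 0.196/0.804 = 0.24378. For the 'flagged' outcome, the likelihood ratio is 0.924/0.228 = 4.0526.
Posterior odds = 0.24378 × 4.0526 = 0.98795, so P(H|E) = 0.98795/(1+0.98795) = 0.4970.

P(H | E) ≈ 0.4970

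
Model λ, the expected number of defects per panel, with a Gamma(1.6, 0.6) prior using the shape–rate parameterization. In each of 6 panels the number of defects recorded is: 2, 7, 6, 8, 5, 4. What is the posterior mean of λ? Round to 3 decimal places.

Posterior mean ≈ 5.091

The Poisson likelihood adds the total count to the shape and the number of exposure periods to the rate. Here ∑xᵢ = 32 and n = 6, so shape 1.6→33.6 and rate 0.6→6.6.
Posterior mean = shape/rate = 33.6/6.6 = 5.091.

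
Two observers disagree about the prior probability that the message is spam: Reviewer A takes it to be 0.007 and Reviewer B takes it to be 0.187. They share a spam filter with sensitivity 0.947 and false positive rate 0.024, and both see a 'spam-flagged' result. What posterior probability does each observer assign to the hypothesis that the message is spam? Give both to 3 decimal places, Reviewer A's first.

Reviewer A: 0.218; Reviewer B: 0.901

The likelihood ratio for a 'spam-flagged' result is 0.947/0.024 = 39.458.
Reviewer A: prior odds 0.007/0.993 = 0.0070493; posterior odds 0.27816; posterior probability 0.218.
Reviewer B: prior odds 0.187/0.813 = 0.23001; posterior odds 9.0759; posterior probability 0.901.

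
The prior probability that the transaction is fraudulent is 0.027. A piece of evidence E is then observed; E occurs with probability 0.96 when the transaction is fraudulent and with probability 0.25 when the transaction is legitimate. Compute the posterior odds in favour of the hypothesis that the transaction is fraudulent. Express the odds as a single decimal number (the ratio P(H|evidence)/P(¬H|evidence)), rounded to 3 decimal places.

Posterior odds ≈ 0.107

Prior odds = 0.027/(1−0.027) = 0.027749.
Likelihood ratio for E = 0.96/0.25 = 3.8400.
Posterior odds = prior odds × LR = 0.10656.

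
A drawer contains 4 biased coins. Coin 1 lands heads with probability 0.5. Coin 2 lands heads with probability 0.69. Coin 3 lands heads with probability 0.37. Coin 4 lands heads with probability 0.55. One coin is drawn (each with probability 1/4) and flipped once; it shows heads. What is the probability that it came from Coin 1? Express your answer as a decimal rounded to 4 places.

P(heads|C1) = 0.5; P(heads|C2) = 0.69; P(heads|C3) = 0.37; P(heads|C4) = 0.55.
Prior × likelihood for each source: 0.25·0.5=0.1250, 0.25·0.69=0.1725, 0.25·0.37=0.09250, 0.25·0.55=0.1375. Summing gives P(heads) = 0.52750.
P(Coin 1 | heads) = 0.1250 / 0.52750 = 0.2370.

Posterior probability ≈ 0.2370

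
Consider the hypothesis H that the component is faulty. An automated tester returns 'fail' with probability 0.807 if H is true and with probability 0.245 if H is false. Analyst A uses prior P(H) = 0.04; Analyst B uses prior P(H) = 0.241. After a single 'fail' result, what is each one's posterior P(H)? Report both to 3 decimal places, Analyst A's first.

Analyst A: 0.121; Analyst B: 0.511

P('+'|H) = 0.807, P('+'|¬H) = 0.245.
Analyst A: numerator 0.807·0.04 = 0.032280; evidence = 0.032280+0.245·0.96 = 0.26748; posterior = 0.121.
Analyst B: numerator 0.807·0.241 = 0.19449; evidence = 0.19449+0.245·0.759 = 0.38044; posterior = 0.511.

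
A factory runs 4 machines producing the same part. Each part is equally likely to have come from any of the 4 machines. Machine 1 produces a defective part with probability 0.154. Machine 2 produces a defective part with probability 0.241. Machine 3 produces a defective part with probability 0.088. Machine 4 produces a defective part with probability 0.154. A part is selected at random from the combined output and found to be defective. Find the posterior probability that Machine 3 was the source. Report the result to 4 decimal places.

Posterior probability ≈ 0.1381

P(defective|M1) = 0.154; P(defective|M2) = 0.241; P(defective|M3) = 0.088; P(defective|M4) = 0.154.
Prior × likelihood for each source: 0.25·0.154=0.03850, 0.25·0.241=0.06025, 0.25·0.088=0.02200, 0.25·0.154=0.03850. Summing gives P(defective) = 0.15925.
P(Machine 3 | defective) = 0.02200 / 0.15925 = 0.1381.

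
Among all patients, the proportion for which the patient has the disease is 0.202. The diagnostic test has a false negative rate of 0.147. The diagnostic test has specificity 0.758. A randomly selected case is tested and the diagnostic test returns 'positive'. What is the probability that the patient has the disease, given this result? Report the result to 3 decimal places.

Let H be the event that the patient has the disease. P(H) = 0.202, so P(¬H) = 0.798. With E the 'positive' result, P(E|H) = 0.853 and P(E|¬H) = 0.242.
P(E) = 0.853·0.202 + 0.242·0.798 = 0.17231 + 0.19312 = 0.36542.
By Bayes' theorem, P(H|E) = 0.17231 / 0.36542 = 0.472.

P(H | E) ≈ 0.472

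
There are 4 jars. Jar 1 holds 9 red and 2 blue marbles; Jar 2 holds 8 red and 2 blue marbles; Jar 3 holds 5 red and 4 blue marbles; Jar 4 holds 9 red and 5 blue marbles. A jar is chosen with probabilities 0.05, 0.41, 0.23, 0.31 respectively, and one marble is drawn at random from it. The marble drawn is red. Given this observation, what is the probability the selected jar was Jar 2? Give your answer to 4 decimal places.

P(red|Jar 1) = 0.8182; P(red|Jar 2) = 0.8; P(red|Jar 3) = 0.5556; P(red|Jar 4) = 0.6429.
Prior × likelihood for each source: 0.05·0.8182=0.04091, 0.41·0.8=0.3280, 0.23·0.5556=0.1278, 0.31·0.6429=0.1993. Summing gives P(red) = 0.69597.
P(Jar 2 | red) = 0.3280 / 0.69597 = 0.4713.

Posterior probability ≈ 0.4713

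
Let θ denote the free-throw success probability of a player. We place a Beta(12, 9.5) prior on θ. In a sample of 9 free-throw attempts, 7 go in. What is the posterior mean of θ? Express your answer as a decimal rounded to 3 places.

Posterior mean ≈ 0.623

Observing 7 successes and 2 failures updates Beta(12, 9.5) by adding the success and failure counts to the two shape parameters: α = 12+7 = 19, β = 9.5+2 = 11.5.
E[θ | data] = 19/(19+11.5) = 0.623.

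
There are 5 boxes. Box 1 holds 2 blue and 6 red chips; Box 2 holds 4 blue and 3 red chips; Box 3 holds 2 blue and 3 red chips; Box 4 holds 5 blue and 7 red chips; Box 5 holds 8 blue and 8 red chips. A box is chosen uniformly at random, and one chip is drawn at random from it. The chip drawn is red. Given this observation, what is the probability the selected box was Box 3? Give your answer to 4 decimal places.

P(red|Box 1) = 0.75; P(red|Box 2) = 0.4286; P(red|Box 3) = 0.6; P(red|Box 4) = 0.5833; P(red|Box 5) = 0.5.
Prior × likelihood for each source: 0.2·0.75=0.1500, 0.2·0.4286=0.08571, 0.2·0.6=0.1200, 0.2·0.5833=0.1167, 0.2·0.5=0.1000. Summing gives P(red) = 0.57238.
P(Box 3 | red) = 0.1200 / 0.57238 = 0.2097.

Posterior probability ≈ 0.2097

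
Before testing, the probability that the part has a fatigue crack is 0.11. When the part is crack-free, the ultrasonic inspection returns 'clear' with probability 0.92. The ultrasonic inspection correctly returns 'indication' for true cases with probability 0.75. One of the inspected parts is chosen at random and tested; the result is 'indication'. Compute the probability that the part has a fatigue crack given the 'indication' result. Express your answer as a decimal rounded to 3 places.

Let H be the event that the part has a fatigue crack. P(H) = 0.11, so P(¬H) = 0.89. With E the 'indication' result, P(E|H) = 0.75 and P(E|¬H) = 0.08.
P(E) = 0.75·0.11 + 0.08·0.89 = 0.082500 + 0.071200 = 0.15370.
By Bayes' theorem, P(H|E) = 0.082500 / 0.15370 = 0.537.

P(H | E) ≈ 0.537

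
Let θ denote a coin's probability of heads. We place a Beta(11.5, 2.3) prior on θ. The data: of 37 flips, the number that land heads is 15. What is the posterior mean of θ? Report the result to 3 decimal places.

Posterior mean ≈ 0.522

Observing 15 successes and 22 failures updates Beta(11.5, 2.3) by adding the success and failure counts to the two shape parameters: α = 11.5+15 = 26.5, β = 2.3+22 = 24.3.
Posterior mean = α/(α+β) = 26.5/50.8 = 0.522.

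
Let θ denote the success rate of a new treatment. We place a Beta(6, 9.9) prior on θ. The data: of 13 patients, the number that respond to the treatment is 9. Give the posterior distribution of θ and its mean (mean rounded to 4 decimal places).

The binomial likelihood is conjugate to the Beta prior: with 9 successes and 4 failures, the posterior is Beta(6+9, 9.9+4) = Beta(15, 13.9).
E[θ | data] = 15/(15+13.9) = 0.5190.

Posterior: Beta(15, 13.9); mean ≈ 0.5190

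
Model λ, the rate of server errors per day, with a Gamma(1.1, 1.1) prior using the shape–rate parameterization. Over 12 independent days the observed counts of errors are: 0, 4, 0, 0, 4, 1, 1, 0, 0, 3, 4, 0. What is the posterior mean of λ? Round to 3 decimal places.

Posterior mean ≈ 1.382

Total count ∑xᵢ = 17 over n = 12 days.
Gamma is conjugate to the Poisson likelihood: posterior is Gamma(shape = 1.1+17 = 18.1, rate = 1.1+12 = 13.1).
Posterior mean = shape/rate = 18.1/13.1 = 1.382.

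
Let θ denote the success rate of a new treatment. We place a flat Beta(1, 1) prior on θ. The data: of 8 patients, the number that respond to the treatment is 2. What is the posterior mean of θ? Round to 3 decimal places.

Posterior mean ≈ 0.300

Observing 2 successes and 6 failures updates Beta(1, 1) by adding the success and failure counts to the two shape parameters: α = 1+2 = 3, β = 1+6 = 7.
Posterior mean = α/(α+β) = 3/10 = 0.300.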